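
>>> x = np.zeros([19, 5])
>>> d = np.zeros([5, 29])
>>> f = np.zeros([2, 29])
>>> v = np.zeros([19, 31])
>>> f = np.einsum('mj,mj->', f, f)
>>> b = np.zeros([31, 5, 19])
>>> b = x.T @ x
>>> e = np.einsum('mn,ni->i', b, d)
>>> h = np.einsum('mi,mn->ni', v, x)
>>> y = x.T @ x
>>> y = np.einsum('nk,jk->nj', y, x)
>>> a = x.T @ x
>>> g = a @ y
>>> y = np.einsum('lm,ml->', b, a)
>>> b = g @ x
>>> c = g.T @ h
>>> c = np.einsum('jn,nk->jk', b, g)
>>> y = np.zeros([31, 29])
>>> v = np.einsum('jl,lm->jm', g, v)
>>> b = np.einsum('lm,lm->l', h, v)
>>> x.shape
(19, 5)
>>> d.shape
(5, 29)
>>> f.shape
()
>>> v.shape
(5, 31)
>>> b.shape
(5,)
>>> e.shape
(29,)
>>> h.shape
(5, 31)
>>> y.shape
(31, 29)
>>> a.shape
(5, 5)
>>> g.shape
(5, 19)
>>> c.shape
(5, 19)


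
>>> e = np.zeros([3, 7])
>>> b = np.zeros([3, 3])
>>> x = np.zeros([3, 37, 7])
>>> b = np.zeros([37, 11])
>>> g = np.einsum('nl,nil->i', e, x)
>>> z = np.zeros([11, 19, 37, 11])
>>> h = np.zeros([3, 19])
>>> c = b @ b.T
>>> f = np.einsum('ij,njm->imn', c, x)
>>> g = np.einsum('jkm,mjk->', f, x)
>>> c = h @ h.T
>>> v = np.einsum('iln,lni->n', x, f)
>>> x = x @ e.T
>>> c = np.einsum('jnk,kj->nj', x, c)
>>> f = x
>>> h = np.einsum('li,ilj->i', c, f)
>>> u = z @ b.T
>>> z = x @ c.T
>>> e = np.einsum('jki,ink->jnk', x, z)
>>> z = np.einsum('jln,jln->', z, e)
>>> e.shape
(3, 37, 37)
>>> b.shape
(37, 11)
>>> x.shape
(3, 37, 3)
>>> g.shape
()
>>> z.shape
()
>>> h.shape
(3,)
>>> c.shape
(37, 3)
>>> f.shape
(3, 37, 3)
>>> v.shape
(7,)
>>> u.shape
(11, 19, 37, 37)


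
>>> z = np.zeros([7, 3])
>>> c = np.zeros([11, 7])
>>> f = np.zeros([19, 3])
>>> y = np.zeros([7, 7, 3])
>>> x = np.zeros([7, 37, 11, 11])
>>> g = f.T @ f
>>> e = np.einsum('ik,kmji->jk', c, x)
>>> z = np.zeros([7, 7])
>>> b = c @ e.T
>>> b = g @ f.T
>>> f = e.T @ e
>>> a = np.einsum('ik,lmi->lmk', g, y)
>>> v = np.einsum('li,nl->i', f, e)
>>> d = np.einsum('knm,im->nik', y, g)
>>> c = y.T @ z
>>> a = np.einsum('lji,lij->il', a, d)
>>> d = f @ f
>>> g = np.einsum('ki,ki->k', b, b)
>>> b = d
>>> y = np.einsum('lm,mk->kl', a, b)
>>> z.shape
(7, 7)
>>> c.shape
(3, 7, 7)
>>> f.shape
(7, 7)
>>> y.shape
(7, 3)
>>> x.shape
(7, 37, 11, 11)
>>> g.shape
(3,)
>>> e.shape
(11, 7)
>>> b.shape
(7, 7)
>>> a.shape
(3, 7)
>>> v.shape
(7,)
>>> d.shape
(7, 7)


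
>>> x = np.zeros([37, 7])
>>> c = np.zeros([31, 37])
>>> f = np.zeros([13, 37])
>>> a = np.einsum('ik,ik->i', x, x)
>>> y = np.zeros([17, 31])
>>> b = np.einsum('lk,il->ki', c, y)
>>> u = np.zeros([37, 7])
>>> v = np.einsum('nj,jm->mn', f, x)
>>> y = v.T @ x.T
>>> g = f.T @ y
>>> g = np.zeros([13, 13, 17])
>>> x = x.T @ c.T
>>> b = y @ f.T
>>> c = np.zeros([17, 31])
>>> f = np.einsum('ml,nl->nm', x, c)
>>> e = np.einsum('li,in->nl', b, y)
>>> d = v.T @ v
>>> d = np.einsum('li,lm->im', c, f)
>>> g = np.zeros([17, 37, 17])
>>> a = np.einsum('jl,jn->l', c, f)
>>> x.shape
(7, 31)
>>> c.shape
(17, 31)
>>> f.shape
(17, 7)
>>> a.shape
(31,)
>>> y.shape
(13, 37)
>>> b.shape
(13, 13)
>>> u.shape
(37, 7)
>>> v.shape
(7, 13)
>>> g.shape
(17, 37, 17)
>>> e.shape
(37, 13)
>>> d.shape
(31, 7)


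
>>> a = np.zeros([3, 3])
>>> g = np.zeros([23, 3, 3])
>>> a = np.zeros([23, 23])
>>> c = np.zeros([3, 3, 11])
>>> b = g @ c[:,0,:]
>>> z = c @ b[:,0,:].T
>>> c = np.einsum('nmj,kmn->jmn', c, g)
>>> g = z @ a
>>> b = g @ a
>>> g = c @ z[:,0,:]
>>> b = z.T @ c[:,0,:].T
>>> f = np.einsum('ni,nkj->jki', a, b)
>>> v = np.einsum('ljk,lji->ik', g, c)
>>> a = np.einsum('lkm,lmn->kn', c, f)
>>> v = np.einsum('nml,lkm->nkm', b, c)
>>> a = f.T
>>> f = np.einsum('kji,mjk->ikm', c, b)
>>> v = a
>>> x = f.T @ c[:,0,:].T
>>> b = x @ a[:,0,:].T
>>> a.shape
(23, 3, 11)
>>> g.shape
(11, 3, 23)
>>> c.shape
(11, 3, 3)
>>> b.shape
(23, 11, 23)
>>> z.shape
(3, 3, 23)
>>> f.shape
(3, 11, 23)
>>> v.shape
(23, 3, 11)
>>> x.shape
(23, 11, 11)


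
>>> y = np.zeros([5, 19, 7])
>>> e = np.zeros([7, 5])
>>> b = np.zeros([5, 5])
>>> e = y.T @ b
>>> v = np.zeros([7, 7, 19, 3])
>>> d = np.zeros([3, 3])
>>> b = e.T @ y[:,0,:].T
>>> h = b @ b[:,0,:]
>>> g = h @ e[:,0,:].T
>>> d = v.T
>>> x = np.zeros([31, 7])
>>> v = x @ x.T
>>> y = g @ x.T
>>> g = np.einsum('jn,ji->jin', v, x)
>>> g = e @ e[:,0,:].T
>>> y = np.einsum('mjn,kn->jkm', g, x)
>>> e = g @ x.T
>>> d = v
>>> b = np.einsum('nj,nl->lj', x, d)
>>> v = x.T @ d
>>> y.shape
(19, 31, 7)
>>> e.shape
(7, 19, 31)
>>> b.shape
(31, 7)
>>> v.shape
(7, 31)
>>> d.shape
(31, 31)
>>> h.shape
(5, 19, 5)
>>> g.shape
(7, 19, 7)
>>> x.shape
(31, 7)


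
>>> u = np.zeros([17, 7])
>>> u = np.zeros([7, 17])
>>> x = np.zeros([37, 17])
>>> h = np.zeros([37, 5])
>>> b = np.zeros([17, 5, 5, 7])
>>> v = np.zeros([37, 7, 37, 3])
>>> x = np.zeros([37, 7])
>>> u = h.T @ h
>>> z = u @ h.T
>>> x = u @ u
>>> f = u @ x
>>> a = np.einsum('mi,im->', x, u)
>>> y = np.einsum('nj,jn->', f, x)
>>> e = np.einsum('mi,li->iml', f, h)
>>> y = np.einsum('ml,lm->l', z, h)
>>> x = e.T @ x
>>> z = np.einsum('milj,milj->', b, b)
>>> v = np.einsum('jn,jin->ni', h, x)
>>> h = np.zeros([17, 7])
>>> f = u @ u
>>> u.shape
(5, 5)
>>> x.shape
(37, 5, 5)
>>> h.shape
(17, 7)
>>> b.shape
(17, 5, 5, 7)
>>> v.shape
(5, 5)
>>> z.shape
()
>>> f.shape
(5, 5)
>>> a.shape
()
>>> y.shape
(37,)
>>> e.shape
(5, 5, 37)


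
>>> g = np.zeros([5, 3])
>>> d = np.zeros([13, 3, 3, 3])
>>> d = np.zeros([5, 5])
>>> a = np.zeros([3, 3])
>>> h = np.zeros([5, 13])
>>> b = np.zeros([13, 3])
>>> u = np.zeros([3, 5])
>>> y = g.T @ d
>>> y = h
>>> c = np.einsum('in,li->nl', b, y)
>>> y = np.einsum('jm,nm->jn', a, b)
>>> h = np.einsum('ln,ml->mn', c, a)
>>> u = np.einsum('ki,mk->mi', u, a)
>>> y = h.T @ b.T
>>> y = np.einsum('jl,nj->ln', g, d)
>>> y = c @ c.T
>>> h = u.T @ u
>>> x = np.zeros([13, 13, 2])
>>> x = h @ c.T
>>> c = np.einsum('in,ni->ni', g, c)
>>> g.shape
(5, 3)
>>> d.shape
(5, 5)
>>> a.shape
(3, 3)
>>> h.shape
(5, 5)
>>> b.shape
(13, 3)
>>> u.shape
(3, 5)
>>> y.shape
(3, 3)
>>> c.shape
(3, 5)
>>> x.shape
(5, 3)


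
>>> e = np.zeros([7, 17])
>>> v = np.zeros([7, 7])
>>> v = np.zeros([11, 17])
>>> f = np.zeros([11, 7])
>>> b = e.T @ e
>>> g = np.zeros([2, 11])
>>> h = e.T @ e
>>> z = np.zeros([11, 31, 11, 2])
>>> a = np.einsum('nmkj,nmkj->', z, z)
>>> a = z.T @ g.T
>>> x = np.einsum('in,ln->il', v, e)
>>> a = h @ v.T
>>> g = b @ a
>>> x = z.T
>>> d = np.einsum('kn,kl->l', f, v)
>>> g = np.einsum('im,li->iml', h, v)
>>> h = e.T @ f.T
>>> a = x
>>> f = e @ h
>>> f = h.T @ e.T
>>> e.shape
(7, 17)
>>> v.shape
(11, 17)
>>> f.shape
(11, 7)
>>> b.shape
(17, 17)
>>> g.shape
(17, 17, 11)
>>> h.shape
(17, 11)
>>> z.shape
(11, 31, 11, 2)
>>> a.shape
(2, 11, 31, 11)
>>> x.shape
(2, 11, 31, 11)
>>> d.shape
(17,)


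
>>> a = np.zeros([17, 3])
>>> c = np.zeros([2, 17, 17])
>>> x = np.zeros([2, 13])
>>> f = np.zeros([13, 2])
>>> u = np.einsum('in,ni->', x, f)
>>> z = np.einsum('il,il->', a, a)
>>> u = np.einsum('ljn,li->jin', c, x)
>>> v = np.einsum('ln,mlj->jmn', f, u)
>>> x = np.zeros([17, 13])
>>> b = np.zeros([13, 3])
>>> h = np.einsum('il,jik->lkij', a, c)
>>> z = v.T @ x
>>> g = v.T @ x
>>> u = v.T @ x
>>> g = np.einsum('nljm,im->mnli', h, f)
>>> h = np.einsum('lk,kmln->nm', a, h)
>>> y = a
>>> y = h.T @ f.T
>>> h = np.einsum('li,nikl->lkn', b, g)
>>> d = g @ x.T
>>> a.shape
(17, 3)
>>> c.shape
(2, 17, 17)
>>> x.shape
(17, 13)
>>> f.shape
(13, 2)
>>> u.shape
(2, 17, 13)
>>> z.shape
(2, 17, 13)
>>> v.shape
(17, 17, 2)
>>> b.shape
(13, 3)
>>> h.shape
(13, 17, 2)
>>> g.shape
(2, 3, 17, 13)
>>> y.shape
(17, 13)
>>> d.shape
(2, 3, 17, 17)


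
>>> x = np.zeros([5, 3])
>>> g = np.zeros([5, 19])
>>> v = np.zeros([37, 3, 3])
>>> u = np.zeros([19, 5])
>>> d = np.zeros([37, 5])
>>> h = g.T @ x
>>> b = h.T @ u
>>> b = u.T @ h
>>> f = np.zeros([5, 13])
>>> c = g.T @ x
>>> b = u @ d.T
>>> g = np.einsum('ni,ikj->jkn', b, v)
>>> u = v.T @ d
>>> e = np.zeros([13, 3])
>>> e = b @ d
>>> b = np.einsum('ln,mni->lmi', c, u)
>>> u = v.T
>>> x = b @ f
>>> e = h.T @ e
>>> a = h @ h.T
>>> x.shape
(19, 3, 13)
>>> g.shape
(3, 3, 19)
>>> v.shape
(37, 3, 3)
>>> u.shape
(3, 3, 37)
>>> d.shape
(37, 5)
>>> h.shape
(19, 3)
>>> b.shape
(19, 3, 5)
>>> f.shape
(5, 13)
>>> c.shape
(19, 3)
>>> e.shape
(3, 5)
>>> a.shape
(19, 19)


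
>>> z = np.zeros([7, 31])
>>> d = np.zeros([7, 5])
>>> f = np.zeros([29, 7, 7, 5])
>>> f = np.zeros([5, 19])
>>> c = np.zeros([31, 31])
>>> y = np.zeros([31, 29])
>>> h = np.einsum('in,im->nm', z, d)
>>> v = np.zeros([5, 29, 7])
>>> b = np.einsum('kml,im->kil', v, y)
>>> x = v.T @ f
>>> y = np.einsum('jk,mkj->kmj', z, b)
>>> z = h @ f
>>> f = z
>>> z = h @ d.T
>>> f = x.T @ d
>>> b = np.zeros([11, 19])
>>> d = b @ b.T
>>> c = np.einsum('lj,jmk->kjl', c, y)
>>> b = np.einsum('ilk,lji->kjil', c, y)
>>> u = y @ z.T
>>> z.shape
(31, 7)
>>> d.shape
(11, 11)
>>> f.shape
(19, 29, 5)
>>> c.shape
(7, 31, 31)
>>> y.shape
(31, 5, 7)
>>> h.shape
(31, 5)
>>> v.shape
(5, 29, 7)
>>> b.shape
(31, 5, 7, 31)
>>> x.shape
(7, 29, 19)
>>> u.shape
(31, 5, 31)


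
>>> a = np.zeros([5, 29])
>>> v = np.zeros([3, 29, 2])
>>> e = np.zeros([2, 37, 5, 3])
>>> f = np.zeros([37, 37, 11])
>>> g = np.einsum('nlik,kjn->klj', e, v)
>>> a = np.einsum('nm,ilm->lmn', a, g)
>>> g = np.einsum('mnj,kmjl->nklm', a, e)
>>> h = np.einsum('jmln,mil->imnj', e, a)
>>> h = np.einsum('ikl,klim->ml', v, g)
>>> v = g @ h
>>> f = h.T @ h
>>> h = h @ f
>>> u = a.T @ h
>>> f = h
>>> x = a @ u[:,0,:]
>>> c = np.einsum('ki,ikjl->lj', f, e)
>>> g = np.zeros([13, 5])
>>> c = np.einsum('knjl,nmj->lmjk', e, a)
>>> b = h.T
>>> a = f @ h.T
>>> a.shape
(37, 37)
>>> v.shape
(29, 2, 3, 2)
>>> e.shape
(2, 37, 5, 3)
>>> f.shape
(37, 2)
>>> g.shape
(13, 5)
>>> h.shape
(37, 2)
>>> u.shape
(5, 29, 2)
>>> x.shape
(37, 29, 2)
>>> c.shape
(3, 29, 5, 2)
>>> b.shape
(2, 37)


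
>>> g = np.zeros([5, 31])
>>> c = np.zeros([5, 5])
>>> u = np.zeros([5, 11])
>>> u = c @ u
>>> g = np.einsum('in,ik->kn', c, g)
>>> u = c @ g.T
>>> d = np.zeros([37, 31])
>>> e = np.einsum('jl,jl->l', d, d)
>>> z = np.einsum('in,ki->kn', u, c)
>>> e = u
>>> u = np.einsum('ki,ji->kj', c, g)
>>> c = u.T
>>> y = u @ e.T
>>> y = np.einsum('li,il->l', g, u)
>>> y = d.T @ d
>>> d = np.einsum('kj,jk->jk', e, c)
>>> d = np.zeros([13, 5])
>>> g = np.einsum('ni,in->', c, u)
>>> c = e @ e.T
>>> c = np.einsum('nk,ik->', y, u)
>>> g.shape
()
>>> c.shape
()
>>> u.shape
(5, 31)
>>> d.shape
(13, 5)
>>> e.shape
(5, 31)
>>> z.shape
(5, 31)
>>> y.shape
(31, 31)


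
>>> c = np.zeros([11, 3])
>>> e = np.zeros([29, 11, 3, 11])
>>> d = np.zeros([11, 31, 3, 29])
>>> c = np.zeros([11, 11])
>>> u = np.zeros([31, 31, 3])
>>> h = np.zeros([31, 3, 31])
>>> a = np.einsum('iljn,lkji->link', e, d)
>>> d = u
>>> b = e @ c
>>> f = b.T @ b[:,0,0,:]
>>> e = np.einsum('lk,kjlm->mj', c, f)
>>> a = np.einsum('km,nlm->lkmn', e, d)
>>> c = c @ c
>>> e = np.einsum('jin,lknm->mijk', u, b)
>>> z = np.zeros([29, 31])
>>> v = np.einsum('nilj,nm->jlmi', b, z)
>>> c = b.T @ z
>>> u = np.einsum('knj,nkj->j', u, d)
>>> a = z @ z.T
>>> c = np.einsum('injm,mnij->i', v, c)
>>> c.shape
(11,)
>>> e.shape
(11, 31, 31, 11)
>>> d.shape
(31, 31, 3)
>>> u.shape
(3,)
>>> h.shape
(31, 3, 31)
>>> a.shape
(29, 29)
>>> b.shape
(29, 11, 3, 11)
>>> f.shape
(11, 3, 11, 11)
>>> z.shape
(29, 31)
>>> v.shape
(11, 3, 31, 11)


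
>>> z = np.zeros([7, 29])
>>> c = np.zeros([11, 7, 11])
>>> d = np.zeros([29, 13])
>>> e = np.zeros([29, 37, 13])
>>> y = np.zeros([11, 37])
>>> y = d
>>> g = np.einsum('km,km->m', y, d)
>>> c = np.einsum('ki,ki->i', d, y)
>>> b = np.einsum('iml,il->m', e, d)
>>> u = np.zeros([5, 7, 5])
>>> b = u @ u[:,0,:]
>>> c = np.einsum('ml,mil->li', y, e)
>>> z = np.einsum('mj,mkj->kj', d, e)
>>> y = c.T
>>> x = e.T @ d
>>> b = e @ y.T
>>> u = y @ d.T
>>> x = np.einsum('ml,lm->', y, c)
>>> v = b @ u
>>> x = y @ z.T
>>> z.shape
(37, 13)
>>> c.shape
(13, 37)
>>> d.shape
(29, 13)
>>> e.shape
(29, 37, 13)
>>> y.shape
(37, 13)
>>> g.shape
(13,)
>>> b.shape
(29, 37, 37)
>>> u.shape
(37, 29)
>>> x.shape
(37, 37)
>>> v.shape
(29, 37, 29)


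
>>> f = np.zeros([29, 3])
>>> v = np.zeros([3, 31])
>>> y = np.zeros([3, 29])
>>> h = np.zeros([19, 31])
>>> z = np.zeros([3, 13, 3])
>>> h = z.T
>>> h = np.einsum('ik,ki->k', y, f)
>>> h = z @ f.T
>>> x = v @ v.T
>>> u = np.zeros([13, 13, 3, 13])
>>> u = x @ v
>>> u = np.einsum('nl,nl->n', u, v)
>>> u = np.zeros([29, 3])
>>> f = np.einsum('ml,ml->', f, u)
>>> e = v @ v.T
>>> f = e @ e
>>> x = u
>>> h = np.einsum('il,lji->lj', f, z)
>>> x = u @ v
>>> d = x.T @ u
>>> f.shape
(3, 3)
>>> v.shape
(3, 31)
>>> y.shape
(3, 29)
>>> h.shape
(3, 13)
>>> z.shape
(3, 13, 3)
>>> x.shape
(29, 31)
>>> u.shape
(29, 3)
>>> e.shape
(3, 3)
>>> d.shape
(31, 3)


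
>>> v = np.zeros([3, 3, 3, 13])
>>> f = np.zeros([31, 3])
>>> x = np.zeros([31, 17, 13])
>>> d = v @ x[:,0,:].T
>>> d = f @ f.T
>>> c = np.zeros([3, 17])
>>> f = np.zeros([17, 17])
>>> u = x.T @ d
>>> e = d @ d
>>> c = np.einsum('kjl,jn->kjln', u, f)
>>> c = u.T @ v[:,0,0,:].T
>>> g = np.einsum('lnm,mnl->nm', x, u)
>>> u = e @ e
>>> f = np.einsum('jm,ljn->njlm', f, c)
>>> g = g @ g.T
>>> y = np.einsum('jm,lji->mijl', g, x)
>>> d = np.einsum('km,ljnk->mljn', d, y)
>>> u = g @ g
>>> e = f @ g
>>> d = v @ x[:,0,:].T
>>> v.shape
(3, 3, 3, 13)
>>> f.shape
(3, 17, 31, 17)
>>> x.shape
(31, 17, 13)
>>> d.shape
(3, 3, 3, 31)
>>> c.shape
(31, 17, 3)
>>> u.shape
(17, 17)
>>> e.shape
(3, 17, 31, 17)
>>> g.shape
(17, 17)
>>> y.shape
(17, 13, 17, 31)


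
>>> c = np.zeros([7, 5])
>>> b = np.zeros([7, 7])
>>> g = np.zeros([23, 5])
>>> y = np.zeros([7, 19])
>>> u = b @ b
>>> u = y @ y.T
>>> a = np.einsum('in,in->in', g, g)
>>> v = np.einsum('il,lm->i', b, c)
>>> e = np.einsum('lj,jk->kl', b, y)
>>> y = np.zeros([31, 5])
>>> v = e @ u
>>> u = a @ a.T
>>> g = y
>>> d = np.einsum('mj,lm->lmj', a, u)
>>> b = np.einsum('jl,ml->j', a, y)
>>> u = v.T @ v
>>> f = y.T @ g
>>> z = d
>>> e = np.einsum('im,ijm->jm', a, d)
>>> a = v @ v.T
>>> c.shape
(7, 5)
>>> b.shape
(23,)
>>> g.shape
(31, 5)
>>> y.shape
(31, 5)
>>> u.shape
(7, 7)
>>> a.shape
(19, 19)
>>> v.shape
(19, 7)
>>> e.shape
(23, 5)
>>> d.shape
(23, 23, 5)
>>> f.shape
(5, 5)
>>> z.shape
(23, 23, 5)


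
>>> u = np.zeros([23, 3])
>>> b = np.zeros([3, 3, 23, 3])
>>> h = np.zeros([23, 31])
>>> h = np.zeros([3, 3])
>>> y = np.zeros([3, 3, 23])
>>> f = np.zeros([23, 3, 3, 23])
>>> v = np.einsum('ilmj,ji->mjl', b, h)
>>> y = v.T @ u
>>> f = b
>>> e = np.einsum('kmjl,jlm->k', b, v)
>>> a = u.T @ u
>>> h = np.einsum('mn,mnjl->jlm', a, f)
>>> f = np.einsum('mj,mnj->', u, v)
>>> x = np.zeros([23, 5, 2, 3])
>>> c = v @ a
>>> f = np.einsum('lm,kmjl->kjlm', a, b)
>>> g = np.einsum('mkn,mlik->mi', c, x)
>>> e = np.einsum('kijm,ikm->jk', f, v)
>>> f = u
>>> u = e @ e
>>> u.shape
(3, 3)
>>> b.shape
(3, 3, 23, 3)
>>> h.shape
(23, 3, 3)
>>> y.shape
(3, 3, 3)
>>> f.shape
(23, 3)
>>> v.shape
(23, 3, 3)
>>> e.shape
(3, 3)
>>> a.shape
(3, 3)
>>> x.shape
(23, 5, 2, 3)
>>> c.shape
(23, 3, 3)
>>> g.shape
(23, 2)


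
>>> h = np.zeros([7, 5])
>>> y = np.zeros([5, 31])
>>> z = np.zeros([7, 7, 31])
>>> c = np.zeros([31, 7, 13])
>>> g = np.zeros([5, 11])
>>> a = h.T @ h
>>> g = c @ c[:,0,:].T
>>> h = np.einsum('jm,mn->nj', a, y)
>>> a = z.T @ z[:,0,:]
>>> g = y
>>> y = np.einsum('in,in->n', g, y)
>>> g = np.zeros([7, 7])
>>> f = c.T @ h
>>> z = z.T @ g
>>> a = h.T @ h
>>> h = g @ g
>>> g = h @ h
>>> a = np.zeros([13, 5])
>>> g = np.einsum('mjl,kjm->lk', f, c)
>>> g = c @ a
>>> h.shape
(7, 7)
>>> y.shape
(31,)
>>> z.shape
(31, 7, 7)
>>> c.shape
(31, 7, 13)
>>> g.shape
(31, 7, 5)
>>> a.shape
(13, 5)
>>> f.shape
(13, 7, 5)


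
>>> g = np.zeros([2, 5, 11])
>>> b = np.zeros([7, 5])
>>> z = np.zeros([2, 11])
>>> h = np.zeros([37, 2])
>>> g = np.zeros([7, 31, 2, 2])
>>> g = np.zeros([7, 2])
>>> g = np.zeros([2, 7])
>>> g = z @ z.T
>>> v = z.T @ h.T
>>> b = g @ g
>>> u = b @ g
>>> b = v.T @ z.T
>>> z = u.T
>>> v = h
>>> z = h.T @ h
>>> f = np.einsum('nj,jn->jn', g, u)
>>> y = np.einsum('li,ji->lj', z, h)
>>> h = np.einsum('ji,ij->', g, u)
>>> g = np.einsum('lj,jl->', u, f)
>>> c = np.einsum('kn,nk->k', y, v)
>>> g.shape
()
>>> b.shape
(37, 2)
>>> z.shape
(2, 2)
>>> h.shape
()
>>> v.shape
(37, 2)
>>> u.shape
(2, 2)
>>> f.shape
(2, 2)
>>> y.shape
(2, 37)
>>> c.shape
(2,)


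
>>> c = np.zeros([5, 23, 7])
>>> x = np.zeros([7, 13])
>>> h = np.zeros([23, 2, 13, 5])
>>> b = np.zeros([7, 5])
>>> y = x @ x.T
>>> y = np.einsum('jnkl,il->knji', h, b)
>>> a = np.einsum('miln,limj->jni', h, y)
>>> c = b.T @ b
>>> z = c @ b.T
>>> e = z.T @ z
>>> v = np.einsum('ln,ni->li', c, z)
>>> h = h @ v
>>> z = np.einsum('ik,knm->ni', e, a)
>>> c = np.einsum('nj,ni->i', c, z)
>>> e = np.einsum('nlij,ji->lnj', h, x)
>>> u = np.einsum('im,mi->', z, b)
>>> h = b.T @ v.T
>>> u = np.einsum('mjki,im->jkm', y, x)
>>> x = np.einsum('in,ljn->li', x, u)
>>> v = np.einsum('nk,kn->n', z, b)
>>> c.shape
(7,)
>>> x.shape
(2, 7)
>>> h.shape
(5, 5)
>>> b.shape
(7, 5)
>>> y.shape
(13, 2, 23, 7)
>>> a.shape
(7, 5, 2)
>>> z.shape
(5, 7)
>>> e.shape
(2, 23, 7)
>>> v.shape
(5,)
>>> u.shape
(2, 23, 13)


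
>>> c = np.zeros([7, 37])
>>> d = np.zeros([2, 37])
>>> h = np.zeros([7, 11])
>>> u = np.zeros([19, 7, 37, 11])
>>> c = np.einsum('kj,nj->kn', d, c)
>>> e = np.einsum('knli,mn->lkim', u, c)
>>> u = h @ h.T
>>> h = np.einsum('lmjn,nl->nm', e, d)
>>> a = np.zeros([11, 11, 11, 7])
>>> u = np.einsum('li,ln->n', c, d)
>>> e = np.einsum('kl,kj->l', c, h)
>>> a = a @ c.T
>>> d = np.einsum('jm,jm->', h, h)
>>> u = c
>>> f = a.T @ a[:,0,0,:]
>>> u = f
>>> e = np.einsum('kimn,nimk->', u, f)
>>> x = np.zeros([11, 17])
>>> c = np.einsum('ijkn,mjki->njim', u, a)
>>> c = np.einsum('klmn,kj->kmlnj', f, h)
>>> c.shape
(2, 11, 11, 2, 19)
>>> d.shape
()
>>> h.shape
(2, 19)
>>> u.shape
(2, 11, 11, 2)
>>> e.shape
()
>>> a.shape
(11, 11, 11, 2)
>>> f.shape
(2, 11, 11, 2)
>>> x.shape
(11, 17)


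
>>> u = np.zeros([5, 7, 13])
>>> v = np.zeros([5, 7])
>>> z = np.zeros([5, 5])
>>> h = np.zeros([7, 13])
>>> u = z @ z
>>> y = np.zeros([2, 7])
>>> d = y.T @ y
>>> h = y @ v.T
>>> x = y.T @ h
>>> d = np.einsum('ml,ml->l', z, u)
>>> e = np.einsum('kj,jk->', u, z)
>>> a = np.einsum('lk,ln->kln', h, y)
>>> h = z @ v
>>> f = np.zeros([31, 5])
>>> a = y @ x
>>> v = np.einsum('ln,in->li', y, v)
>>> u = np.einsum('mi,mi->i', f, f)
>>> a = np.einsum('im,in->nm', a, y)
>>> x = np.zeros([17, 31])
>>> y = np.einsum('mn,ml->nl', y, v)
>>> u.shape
(5,)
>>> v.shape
(2, 5)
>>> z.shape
(5, 5)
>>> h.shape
(5, 7)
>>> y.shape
(7, 5)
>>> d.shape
(5,)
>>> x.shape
(17, 31)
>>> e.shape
()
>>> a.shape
(7, 5)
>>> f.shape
(31, 5)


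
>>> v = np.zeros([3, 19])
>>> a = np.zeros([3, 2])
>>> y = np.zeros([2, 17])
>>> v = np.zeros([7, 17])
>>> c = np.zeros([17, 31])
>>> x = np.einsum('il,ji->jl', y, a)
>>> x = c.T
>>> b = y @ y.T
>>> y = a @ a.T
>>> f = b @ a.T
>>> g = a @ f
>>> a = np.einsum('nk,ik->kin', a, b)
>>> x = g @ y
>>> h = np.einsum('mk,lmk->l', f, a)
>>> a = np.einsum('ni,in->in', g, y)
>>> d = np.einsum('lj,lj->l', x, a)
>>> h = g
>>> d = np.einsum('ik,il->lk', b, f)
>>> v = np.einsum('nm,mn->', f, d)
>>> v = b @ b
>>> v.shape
(2, 2)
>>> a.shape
(3, 3)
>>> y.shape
(3, 3)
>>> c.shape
(17, 31)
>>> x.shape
(3, 3)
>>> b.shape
(2, 2)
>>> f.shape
(2, 3)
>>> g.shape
(3, 3)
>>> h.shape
(3, 3)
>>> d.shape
(3, 2)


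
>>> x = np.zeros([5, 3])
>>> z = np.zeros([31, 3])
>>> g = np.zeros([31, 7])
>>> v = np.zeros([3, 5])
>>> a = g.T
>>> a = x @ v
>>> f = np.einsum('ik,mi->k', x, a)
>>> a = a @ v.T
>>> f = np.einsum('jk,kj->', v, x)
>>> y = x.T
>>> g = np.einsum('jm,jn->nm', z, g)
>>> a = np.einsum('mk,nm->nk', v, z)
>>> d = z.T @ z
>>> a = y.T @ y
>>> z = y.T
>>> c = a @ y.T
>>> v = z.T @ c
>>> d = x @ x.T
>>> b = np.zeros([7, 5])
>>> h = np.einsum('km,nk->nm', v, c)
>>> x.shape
(5, 3)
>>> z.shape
(5, 3)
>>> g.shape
(7, 3)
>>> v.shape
(3, 3)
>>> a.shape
(5, 5)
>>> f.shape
()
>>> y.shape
(3, 5)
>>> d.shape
(5, 5)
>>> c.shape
(5, 3)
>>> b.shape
(7, 5)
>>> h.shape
(5, 3)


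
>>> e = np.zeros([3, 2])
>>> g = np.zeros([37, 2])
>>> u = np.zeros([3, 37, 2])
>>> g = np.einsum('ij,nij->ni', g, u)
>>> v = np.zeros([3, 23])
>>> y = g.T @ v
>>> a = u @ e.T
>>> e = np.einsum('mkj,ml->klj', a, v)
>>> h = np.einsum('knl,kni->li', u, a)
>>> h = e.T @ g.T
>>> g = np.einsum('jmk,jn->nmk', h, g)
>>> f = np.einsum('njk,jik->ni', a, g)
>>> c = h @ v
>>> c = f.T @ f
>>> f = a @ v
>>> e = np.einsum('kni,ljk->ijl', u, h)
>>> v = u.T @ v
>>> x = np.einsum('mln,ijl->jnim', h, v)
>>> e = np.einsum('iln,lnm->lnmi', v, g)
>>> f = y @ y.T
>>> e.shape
(37, 23, 3, 2)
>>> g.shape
(37, 23, 3)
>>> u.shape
(3, 37, 2)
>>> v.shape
(2, 37, 23)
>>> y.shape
(37, 23)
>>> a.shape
(3, 37, 3)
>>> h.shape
(3, 23, 3)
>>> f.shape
(37, 37)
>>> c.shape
(23, 23)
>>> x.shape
(37, 3, 2, 3)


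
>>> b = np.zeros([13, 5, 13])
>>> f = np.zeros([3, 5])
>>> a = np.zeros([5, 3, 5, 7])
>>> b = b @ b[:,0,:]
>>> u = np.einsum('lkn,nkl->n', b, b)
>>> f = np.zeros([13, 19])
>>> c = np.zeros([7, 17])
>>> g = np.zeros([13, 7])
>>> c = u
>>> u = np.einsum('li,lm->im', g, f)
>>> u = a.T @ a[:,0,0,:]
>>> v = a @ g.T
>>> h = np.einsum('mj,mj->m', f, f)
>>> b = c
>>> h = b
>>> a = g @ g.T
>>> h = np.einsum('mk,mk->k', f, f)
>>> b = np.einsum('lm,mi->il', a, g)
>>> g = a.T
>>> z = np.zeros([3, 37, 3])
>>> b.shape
(7, 13)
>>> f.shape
(13, 19)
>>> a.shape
(13, 13)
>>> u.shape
(7, 5, 3, 7)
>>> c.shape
(13,)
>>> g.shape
(13, 13)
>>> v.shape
(5, 3, 5, 13)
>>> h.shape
(19,)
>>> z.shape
(3, 37, 3)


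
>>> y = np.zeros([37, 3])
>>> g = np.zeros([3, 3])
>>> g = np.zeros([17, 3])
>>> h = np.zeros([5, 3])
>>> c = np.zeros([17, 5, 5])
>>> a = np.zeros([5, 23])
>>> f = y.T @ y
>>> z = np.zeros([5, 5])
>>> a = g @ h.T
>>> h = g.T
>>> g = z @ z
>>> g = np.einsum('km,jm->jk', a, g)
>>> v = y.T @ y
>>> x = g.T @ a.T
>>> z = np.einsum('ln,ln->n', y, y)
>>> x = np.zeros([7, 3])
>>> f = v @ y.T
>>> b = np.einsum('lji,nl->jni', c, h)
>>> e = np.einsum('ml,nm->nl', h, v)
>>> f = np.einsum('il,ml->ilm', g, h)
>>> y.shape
(37, 3)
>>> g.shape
(5, 17)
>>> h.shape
(3, 17)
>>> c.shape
(17, 5, 5)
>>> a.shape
(17, 5)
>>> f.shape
(5, 17, 3)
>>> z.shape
(3,)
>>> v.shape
(3, 3)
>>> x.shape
(7, 3)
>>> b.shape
(5, 3, 5)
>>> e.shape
(3, 17)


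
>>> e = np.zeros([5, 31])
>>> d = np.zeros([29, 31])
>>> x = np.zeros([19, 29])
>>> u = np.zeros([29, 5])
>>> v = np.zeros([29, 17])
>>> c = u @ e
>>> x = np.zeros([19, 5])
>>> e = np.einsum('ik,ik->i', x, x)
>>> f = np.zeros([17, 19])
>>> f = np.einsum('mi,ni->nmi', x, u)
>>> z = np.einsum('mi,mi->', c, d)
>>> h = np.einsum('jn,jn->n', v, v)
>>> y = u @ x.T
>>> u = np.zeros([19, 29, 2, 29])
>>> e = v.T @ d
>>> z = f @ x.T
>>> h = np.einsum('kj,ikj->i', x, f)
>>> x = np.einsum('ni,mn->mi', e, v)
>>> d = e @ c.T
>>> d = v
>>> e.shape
(17, 31)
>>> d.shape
(29, 17)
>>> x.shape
(29, 31)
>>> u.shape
(19, 29, 2, 29)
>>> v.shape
(29, 17)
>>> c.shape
(29, 31)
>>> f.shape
(29, 19, 5)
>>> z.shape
(29, 19, 19)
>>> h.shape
(29,)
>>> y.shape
(29, 19)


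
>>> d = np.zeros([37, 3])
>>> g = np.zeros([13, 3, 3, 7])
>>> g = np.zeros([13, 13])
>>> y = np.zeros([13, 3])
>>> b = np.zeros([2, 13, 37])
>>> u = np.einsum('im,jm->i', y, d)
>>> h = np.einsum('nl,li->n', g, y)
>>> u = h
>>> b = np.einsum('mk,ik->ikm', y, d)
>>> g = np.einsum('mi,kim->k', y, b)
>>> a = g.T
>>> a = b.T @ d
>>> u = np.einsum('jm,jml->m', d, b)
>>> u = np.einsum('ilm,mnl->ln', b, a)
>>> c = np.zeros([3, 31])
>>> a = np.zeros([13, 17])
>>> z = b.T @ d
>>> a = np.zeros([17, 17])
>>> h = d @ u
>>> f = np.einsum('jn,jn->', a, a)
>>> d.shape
(37, 3)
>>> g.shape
(37,)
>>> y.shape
(13, 3)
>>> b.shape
(37, 3, 13)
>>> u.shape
(3, 3)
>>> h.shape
(37, 3)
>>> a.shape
(17, 17)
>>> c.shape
(3, 31)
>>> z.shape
(13, 3, 3)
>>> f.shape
()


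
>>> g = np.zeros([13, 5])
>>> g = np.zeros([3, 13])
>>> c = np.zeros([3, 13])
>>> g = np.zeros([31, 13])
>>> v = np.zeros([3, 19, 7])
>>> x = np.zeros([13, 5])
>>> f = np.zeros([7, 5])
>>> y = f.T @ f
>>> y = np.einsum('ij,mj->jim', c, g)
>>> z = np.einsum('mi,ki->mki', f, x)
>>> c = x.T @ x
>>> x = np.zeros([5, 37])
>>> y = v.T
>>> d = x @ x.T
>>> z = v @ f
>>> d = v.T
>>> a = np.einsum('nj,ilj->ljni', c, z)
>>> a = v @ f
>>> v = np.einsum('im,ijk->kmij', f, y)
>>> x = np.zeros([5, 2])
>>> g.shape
(31, 13)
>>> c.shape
(5, 5)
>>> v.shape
(3, 5, 7, 19)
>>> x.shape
(5, 2)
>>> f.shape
(7, 5)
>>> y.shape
(7, 19, 3)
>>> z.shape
(3, 19, 5)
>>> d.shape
(7, 19, 3)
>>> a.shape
(3, 19, 5)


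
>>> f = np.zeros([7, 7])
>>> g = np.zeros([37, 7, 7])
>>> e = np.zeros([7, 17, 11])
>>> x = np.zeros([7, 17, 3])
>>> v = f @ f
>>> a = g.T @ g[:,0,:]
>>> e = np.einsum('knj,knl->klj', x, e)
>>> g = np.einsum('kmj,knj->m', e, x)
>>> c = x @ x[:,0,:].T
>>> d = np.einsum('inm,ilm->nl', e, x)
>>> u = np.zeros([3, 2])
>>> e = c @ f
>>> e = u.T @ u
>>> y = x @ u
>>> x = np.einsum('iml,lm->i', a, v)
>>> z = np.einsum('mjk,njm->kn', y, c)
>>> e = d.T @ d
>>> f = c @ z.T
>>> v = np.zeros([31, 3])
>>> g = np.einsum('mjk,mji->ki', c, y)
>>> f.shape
(7, 17, 2)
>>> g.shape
(7, 2)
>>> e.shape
(17, 17)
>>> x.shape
(7,)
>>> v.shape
(31, 3)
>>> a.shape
(7, 7, 7)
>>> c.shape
(7, 17, 7)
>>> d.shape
(11, 17)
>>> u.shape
(3, 2)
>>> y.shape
(7, 17, 2)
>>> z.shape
(2, 7)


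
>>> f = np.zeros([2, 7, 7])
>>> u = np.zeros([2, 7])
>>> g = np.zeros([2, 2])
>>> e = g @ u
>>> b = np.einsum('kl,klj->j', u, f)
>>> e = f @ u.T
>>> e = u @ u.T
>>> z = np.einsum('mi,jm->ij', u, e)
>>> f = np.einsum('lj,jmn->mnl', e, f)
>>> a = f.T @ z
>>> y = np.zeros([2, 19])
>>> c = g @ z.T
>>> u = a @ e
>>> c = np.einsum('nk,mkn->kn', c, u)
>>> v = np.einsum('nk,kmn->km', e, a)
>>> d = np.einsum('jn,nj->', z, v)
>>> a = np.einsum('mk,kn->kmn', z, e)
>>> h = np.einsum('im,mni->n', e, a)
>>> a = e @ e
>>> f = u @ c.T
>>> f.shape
(2, 7, 7)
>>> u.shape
(2, 7, 2)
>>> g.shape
(2, 2)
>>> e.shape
(2, 2)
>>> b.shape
(7,)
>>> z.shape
(7, 2)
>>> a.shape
(2, 2)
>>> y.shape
(2, 19)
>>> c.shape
(7, 2)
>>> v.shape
(2, 7)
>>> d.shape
()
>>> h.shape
(7,)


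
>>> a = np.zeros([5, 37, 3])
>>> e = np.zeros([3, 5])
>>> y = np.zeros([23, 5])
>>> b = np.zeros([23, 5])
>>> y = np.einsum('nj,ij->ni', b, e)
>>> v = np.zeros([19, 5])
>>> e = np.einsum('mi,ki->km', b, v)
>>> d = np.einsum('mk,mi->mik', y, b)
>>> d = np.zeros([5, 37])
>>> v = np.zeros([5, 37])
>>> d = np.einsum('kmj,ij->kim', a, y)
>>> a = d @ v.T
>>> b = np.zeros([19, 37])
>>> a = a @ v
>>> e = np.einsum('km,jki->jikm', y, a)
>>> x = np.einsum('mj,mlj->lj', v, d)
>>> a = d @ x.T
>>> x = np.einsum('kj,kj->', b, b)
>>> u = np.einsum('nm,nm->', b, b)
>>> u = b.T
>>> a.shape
(5, 23, 23)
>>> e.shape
(5, 37, 23, 3)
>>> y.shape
(23, 3)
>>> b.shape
(19, 37)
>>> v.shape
(5, 37)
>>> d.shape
(5, 23, 37)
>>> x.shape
()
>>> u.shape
(37, 19)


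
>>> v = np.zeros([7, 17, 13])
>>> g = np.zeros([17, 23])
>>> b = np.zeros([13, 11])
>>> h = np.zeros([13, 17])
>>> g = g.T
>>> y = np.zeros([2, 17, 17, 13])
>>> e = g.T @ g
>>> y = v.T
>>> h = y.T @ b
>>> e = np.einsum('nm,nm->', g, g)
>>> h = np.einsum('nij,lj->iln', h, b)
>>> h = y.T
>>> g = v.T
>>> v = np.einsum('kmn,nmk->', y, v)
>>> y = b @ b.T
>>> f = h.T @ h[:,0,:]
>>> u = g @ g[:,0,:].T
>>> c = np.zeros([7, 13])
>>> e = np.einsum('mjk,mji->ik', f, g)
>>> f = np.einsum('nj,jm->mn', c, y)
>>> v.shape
()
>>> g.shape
(13, 17, 7)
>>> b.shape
(13, 11)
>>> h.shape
(7, 17, 13)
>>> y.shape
(13, 13)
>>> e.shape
(7, 13)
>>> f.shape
(13, 7)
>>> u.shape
(13, 17, 13)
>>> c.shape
(7, 13)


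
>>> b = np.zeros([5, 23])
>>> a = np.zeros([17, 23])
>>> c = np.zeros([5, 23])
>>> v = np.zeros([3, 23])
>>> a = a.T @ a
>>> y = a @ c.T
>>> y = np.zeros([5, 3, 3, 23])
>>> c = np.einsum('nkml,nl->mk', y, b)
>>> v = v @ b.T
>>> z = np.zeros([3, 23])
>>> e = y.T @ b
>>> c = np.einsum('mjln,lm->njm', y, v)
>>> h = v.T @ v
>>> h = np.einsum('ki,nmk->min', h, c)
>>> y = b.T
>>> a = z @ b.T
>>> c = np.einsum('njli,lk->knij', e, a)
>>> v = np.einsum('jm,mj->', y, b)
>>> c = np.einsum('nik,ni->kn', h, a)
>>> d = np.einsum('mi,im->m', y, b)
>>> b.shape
(5, 23)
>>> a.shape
(3, 5)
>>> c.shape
(23, 3)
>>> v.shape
()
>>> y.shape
(23, 5)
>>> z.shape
(3, 23)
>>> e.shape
(23, 3, 3, 23)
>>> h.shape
(3, 5, 23)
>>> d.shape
(23,)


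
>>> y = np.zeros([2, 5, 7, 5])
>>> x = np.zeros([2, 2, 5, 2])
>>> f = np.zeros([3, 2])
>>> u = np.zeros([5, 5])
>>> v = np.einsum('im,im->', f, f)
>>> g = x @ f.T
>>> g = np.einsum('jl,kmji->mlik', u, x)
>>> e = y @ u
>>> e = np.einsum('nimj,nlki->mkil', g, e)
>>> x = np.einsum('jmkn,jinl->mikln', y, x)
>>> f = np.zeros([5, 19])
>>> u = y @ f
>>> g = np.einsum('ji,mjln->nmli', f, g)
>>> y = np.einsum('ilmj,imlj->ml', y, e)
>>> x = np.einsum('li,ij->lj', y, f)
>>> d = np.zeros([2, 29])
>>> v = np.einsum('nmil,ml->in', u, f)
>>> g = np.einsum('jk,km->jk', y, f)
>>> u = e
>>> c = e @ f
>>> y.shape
(7, 5)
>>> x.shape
(7, 19)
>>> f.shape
(5, 19)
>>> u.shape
(2, 7, 5, 5)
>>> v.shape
(7, 2)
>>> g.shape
(7, 5)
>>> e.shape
(2, 7, 5, 5)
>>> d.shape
(2, 29)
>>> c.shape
(2, 7, 5, 19)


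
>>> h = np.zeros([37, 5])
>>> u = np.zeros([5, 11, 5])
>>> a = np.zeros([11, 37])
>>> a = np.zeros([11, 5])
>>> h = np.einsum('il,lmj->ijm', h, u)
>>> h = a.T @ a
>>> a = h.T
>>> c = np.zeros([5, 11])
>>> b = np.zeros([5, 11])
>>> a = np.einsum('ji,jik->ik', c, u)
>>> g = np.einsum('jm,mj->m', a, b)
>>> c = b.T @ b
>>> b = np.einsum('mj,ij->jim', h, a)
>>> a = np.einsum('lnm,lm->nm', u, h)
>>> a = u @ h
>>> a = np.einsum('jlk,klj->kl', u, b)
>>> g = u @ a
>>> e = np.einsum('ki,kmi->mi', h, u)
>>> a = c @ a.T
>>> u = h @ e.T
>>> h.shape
(5, 5)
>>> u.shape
(5, 11)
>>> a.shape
(11, 5)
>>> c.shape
(11, 11)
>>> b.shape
(5, 11, 5)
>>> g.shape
(5, 11, 11)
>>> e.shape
(11, 5)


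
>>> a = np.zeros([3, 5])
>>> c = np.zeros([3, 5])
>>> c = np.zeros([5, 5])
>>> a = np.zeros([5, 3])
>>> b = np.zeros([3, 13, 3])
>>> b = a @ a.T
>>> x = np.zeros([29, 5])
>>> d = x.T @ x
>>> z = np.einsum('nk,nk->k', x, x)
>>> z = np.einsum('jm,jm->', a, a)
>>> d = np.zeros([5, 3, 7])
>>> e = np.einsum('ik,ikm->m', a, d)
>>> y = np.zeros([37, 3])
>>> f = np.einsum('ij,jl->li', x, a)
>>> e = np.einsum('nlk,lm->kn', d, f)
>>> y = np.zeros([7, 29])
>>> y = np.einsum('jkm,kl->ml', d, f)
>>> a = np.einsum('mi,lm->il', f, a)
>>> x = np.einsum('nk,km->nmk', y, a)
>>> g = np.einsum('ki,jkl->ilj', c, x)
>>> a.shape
(29, 5)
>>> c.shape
(5, 5)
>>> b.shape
(5, 5)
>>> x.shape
(7, 5, 29)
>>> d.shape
(5, 3, 7)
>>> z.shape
()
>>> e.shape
(7, 5)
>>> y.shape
(7, 29)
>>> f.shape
(3, 29)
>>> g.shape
(5, 29, 7)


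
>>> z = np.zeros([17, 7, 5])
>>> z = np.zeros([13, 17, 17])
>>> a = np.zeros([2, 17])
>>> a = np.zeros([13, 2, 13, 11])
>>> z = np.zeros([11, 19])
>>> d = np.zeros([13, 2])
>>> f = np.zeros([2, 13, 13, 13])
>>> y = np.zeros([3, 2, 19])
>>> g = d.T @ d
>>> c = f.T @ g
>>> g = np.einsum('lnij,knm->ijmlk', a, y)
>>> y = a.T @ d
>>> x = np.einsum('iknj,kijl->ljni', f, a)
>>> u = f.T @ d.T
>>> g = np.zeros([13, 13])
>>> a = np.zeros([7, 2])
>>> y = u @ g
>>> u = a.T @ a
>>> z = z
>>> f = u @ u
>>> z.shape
(11, 19)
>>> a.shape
(7, 2)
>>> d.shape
(13, 2)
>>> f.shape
(2, 2)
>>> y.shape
(13, 13, 13, 13)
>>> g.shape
(13, 13)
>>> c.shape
(13, 13, 13, 2)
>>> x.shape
(11, 13, 13, 2)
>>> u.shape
(2, 2)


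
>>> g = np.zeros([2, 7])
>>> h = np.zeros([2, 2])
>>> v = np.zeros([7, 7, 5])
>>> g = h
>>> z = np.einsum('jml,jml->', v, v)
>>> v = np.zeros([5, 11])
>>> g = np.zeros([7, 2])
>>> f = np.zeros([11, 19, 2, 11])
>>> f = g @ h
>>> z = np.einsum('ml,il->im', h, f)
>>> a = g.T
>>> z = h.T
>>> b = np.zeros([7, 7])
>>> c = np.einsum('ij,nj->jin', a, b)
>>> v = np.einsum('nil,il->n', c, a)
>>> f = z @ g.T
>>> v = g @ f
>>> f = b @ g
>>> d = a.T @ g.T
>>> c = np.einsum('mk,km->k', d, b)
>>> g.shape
(7, 2)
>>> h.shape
(2, 2)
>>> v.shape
(7, 7)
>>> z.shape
(2, 2)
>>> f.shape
(7, 2)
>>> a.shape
(2, 7)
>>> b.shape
(7, 7)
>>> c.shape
(7,)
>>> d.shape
(7, 7)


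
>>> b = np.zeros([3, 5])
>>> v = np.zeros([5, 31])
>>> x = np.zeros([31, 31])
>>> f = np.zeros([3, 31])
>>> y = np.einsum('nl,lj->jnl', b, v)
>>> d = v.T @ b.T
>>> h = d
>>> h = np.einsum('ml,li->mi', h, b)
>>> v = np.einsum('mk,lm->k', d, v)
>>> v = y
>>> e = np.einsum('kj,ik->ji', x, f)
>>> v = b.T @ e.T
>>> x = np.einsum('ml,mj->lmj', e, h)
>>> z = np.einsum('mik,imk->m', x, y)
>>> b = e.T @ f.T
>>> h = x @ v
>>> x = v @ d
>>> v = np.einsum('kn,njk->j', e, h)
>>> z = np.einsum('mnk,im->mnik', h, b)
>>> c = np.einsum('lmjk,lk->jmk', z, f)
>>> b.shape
(3, 3)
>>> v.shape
(31,)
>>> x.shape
(5, 3)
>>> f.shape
(3, 31)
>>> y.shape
(31, 3, 5)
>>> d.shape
(31, 3)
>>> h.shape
(3, 31, 31)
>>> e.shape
(31, 3)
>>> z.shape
(3, 31, 3, 31)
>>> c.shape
(3, 31, 31)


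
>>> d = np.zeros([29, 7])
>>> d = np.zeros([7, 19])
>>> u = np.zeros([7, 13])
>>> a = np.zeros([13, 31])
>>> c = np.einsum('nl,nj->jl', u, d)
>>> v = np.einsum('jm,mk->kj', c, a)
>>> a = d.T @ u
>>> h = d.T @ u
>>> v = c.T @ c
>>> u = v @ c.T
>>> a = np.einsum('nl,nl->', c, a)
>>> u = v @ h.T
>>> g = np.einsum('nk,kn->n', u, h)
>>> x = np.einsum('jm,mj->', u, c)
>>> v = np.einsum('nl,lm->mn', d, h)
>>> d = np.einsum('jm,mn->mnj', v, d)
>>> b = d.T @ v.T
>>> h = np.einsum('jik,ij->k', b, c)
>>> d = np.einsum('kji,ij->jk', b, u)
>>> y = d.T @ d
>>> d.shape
(19, 13)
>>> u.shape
(13, 19)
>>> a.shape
()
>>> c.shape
(19, 13)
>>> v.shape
(13, 7)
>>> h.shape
(13,)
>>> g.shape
(13,)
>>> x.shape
()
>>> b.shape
(13, 19, 13)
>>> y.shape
(13, 13)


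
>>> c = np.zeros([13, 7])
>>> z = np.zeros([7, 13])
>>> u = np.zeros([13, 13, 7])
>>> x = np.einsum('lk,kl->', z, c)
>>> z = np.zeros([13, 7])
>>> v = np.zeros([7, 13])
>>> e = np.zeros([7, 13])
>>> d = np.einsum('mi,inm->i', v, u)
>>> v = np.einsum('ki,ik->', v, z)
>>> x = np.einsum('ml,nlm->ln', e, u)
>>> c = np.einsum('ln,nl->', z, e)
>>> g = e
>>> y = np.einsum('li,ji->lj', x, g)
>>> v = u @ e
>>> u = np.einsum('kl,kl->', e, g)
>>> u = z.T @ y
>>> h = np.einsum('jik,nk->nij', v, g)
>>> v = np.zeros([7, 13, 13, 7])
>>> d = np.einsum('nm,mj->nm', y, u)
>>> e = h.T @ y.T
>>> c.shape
()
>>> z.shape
(13, 7)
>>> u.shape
(7, 7)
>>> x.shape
(13, 13)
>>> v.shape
(7, 13, 13, 7)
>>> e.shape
(13, 13, 13)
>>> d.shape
(13, 7)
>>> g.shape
(7, 13)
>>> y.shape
(13, 7)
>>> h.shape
(7, 13, 13)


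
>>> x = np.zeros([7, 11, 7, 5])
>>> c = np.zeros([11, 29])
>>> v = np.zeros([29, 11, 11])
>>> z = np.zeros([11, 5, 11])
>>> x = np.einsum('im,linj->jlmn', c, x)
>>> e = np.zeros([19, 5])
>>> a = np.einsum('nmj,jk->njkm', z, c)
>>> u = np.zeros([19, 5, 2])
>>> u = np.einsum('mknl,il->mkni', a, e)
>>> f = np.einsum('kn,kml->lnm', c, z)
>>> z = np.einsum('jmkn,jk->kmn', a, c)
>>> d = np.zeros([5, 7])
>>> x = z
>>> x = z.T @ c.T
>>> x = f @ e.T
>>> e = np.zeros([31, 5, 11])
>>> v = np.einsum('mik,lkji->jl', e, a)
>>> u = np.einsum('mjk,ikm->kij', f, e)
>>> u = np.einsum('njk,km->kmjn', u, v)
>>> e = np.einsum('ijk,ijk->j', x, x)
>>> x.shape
(11, 29, 19)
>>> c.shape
(11, 29)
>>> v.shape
(29, 11)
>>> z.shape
(29, 11, 5)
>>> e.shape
(29,)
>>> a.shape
(11, 11, 29, 5)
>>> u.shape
(29, 11, 31, 5)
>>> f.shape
(11, 29, 5)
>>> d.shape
(5, 7)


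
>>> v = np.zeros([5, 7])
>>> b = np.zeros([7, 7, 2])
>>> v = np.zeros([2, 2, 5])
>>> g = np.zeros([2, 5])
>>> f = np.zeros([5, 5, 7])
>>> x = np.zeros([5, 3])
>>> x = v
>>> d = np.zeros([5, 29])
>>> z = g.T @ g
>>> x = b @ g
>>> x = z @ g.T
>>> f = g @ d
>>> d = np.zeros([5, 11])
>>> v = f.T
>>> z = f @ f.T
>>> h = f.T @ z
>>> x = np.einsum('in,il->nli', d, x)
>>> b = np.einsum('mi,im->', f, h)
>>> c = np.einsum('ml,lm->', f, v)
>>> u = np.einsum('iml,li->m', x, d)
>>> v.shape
(29, 2)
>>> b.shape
()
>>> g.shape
(2, 5)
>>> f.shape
(2, 29)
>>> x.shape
(11, 2, 5)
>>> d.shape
(5, 11)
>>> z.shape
(2, 2)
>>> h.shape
(29, 2)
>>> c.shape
()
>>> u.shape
(2,)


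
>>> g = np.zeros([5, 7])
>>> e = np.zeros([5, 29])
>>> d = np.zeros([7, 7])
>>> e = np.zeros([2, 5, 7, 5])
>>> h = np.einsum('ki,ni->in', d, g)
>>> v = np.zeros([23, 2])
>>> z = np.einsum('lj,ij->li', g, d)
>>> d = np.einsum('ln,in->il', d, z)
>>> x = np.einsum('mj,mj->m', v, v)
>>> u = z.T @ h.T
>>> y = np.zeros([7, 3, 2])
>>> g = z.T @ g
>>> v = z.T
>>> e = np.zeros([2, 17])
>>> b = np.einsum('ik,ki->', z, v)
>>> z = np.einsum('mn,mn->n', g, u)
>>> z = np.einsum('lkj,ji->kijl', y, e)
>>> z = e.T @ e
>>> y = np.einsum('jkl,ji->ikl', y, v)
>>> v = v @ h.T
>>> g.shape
(7, 7)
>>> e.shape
(2, 17)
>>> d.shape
(5, 7)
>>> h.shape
(7, 5)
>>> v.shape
(7, 7)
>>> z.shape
(17, 17)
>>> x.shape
(23,)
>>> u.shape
(7, 7)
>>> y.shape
(5, 3, 2)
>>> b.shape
()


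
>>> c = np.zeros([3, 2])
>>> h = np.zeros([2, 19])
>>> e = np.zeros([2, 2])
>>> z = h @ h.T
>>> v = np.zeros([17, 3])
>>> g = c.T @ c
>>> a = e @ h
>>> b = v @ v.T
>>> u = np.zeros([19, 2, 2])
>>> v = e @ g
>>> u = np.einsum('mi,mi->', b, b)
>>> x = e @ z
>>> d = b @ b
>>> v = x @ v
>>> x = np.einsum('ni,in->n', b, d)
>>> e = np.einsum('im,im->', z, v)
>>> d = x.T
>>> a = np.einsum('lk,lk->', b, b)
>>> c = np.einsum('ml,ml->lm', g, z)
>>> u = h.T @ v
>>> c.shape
(2, 2)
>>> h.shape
(2, 19)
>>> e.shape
()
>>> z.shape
(2, 2)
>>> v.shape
(2, 2)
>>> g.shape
(2, 2)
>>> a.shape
()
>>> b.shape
(17, 17)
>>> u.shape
(19, 2)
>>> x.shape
(17,)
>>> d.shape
(17,)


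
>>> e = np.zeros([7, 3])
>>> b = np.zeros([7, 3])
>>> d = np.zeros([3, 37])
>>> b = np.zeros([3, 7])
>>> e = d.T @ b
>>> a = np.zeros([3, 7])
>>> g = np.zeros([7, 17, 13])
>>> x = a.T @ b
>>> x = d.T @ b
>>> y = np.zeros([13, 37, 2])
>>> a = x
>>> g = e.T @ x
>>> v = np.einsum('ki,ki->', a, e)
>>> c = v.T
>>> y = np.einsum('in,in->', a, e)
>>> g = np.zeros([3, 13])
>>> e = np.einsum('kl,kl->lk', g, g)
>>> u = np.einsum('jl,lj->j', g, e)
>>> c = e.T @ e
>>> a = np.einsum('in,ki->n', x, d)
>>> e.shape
(13, 3)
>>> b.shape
(3, 7)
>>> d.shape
(3, 37)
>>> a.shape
(7,)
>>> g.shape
(3, 13)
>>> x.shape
(37, 7)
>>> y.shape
()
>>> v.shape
()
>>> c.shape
(3, 3)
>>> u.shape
(3,)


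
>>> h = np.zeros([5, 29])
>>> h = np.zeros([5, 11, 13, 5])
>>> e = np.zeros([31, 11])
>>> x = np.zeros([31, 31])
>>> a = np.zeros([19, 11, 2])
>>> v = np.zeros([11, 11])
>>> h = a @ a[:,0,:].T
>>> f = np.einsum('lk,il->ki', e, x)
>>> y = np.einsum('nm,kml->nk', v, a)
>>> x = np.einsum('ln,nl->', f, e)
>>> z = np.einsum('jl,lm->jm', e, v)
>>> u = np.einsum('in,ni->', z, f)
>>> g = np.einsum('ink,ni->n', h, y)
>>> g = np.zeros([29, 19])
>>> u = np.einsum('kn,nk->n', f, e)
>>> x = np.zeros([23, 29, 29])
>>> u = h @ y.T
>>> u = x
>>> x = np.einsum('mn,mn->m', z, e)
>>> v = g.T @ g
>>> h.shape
(19, 11, 19)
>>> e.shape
(31, 11)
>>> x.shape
(31,)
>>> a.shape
(19, 11, 2)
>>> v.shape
(19, 19)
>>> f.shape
(11, 31)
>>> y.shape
(11, 19)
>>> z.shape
(31, 11)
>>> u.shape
(23, 29, 29)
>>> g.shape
(29, 19)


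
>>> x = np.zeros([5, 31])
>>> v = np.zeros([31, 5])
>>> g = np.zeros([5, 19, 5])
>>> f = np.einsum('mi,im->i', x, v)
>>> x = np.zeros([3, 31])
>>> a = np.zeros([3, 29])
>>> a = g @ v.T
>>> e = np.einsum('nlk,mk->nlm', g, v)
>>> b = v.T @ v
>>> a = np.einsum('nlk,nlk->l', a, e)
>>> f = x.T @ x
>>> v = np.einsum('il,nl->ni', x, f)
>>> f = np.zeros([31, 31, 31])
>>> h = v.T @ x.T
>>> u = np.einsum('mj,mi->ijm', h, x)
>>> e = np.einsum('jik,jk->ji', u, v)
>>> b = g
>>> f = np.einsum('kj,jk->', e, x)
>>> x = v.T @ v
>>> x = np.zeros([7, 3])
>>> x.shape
(7, 3)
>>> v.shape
(31, 3)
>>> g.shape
(5, 19, 5)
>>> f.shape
()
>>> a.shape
(19,)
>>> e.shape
(31, 3)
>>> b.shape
(5, 19, 5)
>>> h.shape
(3, 3)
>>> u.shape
(31, 3, 3)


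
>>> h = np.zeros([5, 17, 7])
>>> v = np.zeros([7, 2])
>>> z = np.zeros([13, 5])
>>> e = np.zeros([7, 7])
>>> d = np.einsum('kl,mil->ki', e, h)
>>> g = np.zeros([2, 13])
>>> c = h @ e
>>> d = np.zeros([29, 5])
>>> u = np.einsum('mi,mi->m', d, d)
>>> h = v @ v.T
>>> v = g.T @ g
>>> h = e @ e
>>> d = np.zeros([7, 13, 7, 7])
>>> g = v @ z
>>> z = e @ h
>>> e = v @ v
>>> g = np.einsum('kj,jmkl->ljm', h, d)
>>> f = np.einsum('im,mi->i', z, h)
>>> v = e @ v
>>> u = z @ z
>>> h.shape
(7, 7)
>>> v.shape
(13, 13)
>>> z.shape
(7, 7)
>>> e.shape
(13, 13)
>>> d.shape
(7, 13, 7, 7)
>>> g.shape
(7, 7, 13)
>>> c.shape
(5, 17, 7)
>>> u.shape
(7, 7)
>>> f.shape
(7,)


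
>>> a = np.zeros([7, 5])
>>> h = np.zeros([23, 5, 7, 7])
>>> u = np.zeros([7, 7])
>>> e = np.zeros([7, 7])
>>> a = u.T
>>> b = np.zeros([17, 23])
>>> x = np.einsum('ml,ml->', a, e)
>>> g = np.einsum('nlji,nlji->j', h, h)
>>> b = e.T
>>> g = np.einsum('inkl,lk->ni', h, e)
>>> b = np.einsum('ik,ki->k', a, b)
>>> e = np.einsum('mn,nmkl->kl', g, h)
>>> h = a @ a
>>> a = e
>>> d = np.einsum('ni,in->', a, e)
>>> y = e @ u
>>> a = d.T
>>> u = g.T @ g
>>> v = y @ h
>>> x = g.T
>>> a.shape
()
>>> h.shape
(7, 7)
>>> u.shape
(23, 23)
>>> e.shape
(7, 7)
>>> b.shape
(7,)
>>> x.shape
(23, 5)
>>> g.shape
(5, 23)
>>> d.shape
()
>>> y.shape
(7, 7)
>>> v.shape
(7, 7)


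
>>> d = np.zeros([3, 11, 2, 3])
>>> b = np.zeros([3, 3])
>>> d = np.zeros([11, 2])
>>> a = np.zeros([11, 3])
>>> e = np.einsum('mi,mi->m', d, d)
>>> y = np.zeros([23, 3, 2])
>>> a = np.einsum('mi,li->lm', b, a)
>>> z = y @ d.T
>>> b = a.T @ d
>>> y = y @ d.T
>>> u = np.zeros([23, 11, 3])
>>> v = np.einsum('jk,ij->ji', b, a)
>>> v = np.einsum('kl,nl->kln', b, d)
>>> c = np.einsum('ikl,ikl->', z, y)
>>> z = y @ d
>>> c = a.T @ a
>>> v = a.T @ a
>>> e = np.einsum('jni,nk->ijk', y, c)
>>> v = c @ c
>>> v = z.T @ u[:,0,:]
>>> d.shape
(11, 2)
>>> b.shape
(3, 2)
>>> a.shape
(11, 3)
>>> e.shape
(11, 23, 3)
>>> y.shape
(23, 3, 11)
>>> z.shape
(23, 3, 2)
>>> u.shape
(23, 11, 3)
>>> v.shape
(2, 3, 3)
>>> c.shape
(3, 3)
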